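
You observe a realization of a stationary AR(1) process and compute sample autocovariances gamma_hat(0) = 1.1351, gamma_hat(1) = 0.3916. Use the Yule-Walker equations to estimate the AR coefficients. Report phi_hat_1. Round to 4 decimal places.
\hat\phi_{1} = 0.3450

The Yule-Walker equations for an AR(p) process read, in matrix form,
  Gamma_p phi = r_p,   with   (Gamma_p)_{ij} = gamma(|i - j|),
                       (r_p)_i = gamma(i),   i,j = 1..p.
Substitute the sample gammas (Toeplitz matrix and right-hand side of size 1):
  Gamma_p = [[1.1351]]
  r_p     = [0.3916]
With p = 1 this is the single equation gamma(0) phi_1 = gamma(1):
  phi_hat_1 = gamma(1) / gamma(0) = 0.3916 / 1.1351 = 0.3450.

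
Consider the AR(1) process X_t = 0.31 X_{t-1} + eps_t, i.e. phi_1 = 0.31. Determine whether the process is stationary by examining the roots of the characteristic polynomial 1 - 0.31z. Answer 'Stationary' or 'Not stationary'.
\text{Stationary}

The AR(p) characteristic polynomial is P(z) = 1 - 0.31z.
Stationarity requires all roots to lie outside the unit circle, i.e. |z| > 1 for every root.
This is linear in z: 1 + (-0.31) z = 0  =>  z = -1/(-0.31) = 3.225806,  |z| = 3.225806.
Moduli of all roots: 3.2258.
All moduli strictly greater than 1? Yes.
Verdict: Stationary.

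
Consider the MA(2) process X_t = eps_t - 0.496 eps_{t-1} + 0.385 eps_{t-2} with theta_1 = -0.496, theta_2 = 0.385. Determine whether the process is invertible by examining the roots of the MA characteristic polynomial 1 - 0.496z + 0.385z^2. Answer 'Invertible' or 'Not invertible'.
\text{Invertible}

The MA(q) characteristic polynomial is P(z) = 1 - 0.496z + 0.385z^2.
Invertibility requires all roots to lie outside the unit circle, i.e. |z| > 1 for every root.
Set 1 + (-0.496) z + (0.385) z^2 = 0, i.e. a z^2 + b z + c = 0 with a = 0.385, b = -0.496, c = 1.
Discriminant D = b^2 - 4ac = (-0.496)^2 - 4*(0.385)*1 = 0.246016 - (1.54) = -1.293984.
D < 0, so the roots are the complex-conjugate pair z = (-b +/- i sqrt(-D)) / (2a) = 0.6442 +/- 1.4773i.
For a conjugate pair |z|^2 = z * conj(z) = (product of roots) = c/a = 1/(0.385) = 2.597403, so |z| = sqrt(2.597403) = 1.6116 for both roots.
Moduli of all roots: 1.6116, 1.6116.
All moduli strictly greater than 1? Yes.
Verdict: Invertible.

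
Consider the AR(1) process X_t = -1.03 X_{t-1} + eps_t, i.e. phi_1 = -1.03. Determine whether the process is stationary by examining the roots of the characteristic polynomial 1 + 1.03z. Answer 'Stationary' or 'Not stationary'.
\text{Not stationary}

The AR(p) characteristic polynomial is P(z) = 1 + 1.03z.
Stationarity requires all roots to lie outside the unit circle, i.e. |z| > 1 for every root.
This is linear in z: 1 + (1.03) z = 0  =>  z = -1/(1.03) = -0.970874,  |z| = 0.970874.
Moduli of all roots: 0.9709.
All moduli strictly greater than 1? No.
Verdict: Not stationary.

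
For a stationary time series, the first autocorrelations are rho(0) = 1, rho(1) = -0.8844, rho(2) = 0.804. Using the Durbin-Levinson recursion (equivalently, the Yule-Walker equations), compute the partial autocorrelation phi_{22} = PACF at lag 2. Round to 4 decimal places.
\phi_{22} = 0.1002

The PACF at lag k is phi_{kk}, the last component of the solution
to the Yule-Walker system G_k phi = r_k where
  (G_k)_{ij} = rho(|i - j|), (r_k)_i = rho(i), i,j = 1..k.
Equivalently, Durbin-Levinson gives phi_{kk} iteratively:
  phi_{11} = rho(1)
  phi_{kk} = [rho(k) - sum_{j=1..k-1} phi_{k-1,j} rho(k-j)]
            / [1 - sum_{j=1..k-1} phi_{k-1,j} rho(j)],
  phi_{k,j} = phi_{k-1,j} - phi_{kk} phi_{k-1,k-j},  j = 1..k-1.
Step k = 1:
  phi_11 = rho(1) = -0.8844.
Step k = 2:
  phi_22 = [rho(2) - phi_11 rho(1)] / [1 - phi_11 rho(1)] = [0.804 - (-0.8844)(-0.8844)] / [1 - (-0.8844)(-0.8844)]
         = 0.02183664 / 0.21783664 = 0.1002.
Therefore phi_{22} = 0.1002.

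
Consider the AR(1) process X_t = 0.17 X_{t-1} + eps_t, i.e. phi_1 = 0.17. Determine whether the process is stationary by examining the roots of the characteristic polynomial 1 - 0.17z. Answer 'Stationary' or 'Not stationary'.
\text{Stationary}

The AR(p) characteristic polynomial is P(z) = 1 - 0.17z.
Stationarity requires all roots to lie outside the unit circle, i.e. |z| > 1 for every root.
This is linear in z: 1 + (-0.17) z = 0  =>  z = -1/(-0.17) = 5.882353,  |z| = 5.882353.
Moduli of all roots: 5.8824.
All moduli strictly greater than 1? Yes.
Verdict: Stationary.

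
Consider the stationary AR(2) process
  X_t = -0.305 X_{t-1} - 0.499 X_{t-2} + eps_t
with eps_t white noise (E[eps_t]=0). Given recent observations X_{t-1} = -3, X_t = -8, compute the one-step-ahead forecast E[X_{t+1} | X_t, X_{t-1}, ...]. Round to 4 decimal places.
E[X_{t+1} \mid \mathcal F_t] = 3.9370

For an AR(p) model X_t = c + sum_i phi_i X_{t-i} + eps_t, the
one-step-ahead conditional mean is
  E[X_{t+1} | X_t, ...] = c + sum_i phi_i X_{t+1-i}.
Substitute known values:
  E[X_{t+1} | ...] = (-0.305) * (-8) + (-0.499) * (-3)
                   = 3.9370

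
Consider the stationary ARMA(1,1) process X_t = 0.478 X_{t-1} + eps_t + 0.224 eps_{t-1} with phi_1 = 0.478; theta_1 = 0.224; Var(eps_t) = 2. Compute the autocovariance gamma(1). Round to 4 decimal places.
\gamma(1) = 2.0146

Multiply the model equation by X_{t-k} and take expectations. With theta_0 = psi_0 = 1 and psi_j the MA(infinity) weights, this gives
  gamma(k) - sum_i phi_i gamma(k-i) = c_k,
  c_k = sigma^2 * sum_{j=k..q} theta_j psi_{j-k}   (c_k = 0 for k > q),
using gamma(-m) = gamma(m).
psi-weights needed (psi_j = theta_j + sum_i phi_i psi_{j-i}):
  psi_1 = theta_1 + phi_1 = 0.224 + (0.478) = 0.702
Right-hand sides:
  c_0 = sigma^2 (1 + theta_1 psi_1) = 2 * (1 + (0.224)(0.702)) = 2 * 1.157248 = 2.314496
  c_1 = sigma^2 theta_1 = 2 * (0.224) = 0.448
  c_2 = 0
Equations for k = 0 and k = 1 (AR order 1):
  gamma(0) = phi_1 gamma(1) + c_0
  gamma(1) = phi_1 gamma(0) + c_1
Substituting the second into the first: gamma(0) (1 - phi_1^2) = c_0 + phi_1 c_1, so
  gamma(0) = (c_0 + phi_1 c_1) / (1 - phi_1^2) = (2.314496 + (0.478)(0.448)) / (1 - (0.478)^2) = 2.52864 / 0.771516 = 3.277495.
  gamma(1) = phi_1 gamma(0) + c_1 = (0.478)(3.277495) + (0.448) = 2.014643.
Therefore gamma(1) = 2.0146 (to 4 decimal places).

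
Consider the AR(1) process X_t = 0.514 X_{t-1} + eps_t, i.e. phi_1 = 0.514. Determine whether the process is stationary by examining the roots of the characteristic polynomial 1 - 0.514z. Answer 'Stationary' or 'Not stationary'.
\text{Stationary}

The AR(p) characteristic polynomial is P(z) = 1 - 0.514z.
Stationarity requires all roots to lie outside the unit circle, i.e. |z| > 1 for every root.
This is linear in z: 1 + (-0.514) z = 0  =>  z = -1/(-0.514) = 1.945525,  |z| = 1.945525.
Moduli of all roots: 1.9455.
All moduli strictly greater than 1? Yes.
Verdict: Stationary.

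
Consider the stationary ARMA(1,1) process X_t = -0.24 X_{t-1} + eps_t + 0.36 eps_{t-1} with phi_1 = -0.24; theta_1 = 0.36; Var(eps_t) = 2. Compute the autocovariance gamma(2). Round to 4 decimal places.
\gamma(2) = -0.0558

Multiply the model equation by X_{t-k} and take expectations. With theta_0 = psi_0 = 1 and psi_j the MA(infinity) weights, this gives
  gamma(k) - sum_i phi_i gamma(k-i) = c_k,
  c_k = sigma^2 * sum_{j=k..q} theta_j psi_{j-k}   (c_k = 0 for k > q),
using gamma(-m) = gamma(m).
psi-weights needed (psi_j = theta_j + sum_i phi_i psi_{j-i}):
  psi_1 = theta_1 + phi_1 = 0.36 + (-0.24) = 0.12
Right-hand sides:
  c_0 = sigma^2 (1 + theta_1 psi_1) = 2 * (1 + (0.36)(0.12)) = 2 * 1.0432 = 2.0864
  c_1 = sigma^2 theta_1 = 2 * (0.36) = 0.72
  c_2 = 0
Equations for k = 0 and k = 1 (AR order 1):
  gamma(0) = phi_1 gamma(1) + c_0
  gamma(1) = phi_1 gamma(0) + c_1
Substituting the second into the first: gamma(0) (1 - phi_1^2) = c_0 + phi_1 c_1, so
  gamma(0) = (c_0 + phi_1 c_1) / (1 - phi_1^2) = (2.0864 + (-0.24)(0.72)) / (1 - (-0.24)^2) = 1.9136 / 0.9424 = 2.03056.
  gamma(1) = phi_1 gamma(0) + c_1 = (-0.24)(2.03056) + (0.72) = 0.232666.
For k = 2 (> q): gamma(2) = phi_1 gamma(1) = (-0.24)(0.232666) = -0.05584.
Therefore gamma(2) = -0.0558 (to 4 decimal places).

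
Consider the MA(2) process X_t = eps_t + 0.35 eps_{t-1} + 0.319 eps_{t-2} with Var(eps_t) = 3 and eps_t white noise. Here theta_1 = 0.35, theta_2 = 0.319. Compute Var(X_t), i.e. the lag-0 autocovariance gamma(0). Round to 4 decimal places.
\gamma(0) = 3.6728

For an MA(q) process X_t = eps_t + sum_i theta_i eps_{t-i} with
Var(eps_t) = sigma^2, the variance is
  gamma(0) = sigma^2 * (1 + sum_i theta_i^2).
  sum_i theta_i^2 = (0.35)^2 + (0.319)^2 = 0.1225 + 0.101761 = 0.224261.
  gamma(0) = 3 * (1 + 0.224261) = 3 * 1.224261 = 3.672783, which rounds to 3.6728.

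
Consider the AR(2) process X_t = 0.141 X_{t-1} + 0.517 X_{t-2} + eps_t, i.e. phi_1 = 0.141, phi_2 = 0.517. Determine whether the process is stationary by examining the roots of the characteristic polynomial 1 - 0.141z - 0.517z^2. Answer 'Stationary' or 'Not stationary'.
\text{Stationary}

The AR(p) characteristic polynomial is P(z) = 1 - 0.141z - 0.517z^2.
Stationarity requires all roots to lie outside the unit circle, i.e. |z| > 1 for every root.
Set 1 + (-0.141) z + (-0.517) z^2 = 0, i.e. a z^2 + b z + c = 0 with a = -0.517, b = -0.141, c = 1.
Discriminant D = b^2 - 4ac = (-0.141)^2 - 4*(-0.517)*1 = 0.019881 - (-2.068) = 2.087881.
D >= 0, so the roots are real: z = (-b +/- sqrt(D)) / (2a) = (0.141 +/- 1.44495) / (-1.034).
  z_1 = (0.141 + 1.44495) / (-1.034) = -1.5338,   |z_1| = 1.5338.
  z_2 = (0.141 - 1.44495) / (-1.034) = 1.2611,   |z_2| = 1.2611.
Moduli of all roots: 1.5338, 1.2611.
All moduli strictly greater than 1? Yes.
Verdict: Stationary.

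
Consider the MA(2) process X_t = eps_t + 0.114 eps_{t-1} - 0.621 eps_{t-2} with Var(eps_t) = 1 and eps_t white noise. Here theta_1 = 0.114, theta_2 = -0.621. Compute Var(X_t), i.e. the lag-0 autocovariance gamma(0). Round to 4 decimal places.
\gamma(0) = 1.3986

For an MA(q) process X_t = eps_t + sum_i theta_i eps_{t-i} with
Var(eps_t) = sigma^2, the variance is
  gamma(0) = sigma^2 * (1 + sum_i theta_i^2).
  sum_i theta_i^2 = (0.114)^2 + (-0.621)^2 = 0.012996 + 0.385641 = 0.398637.
  gamma(0) = 1 * (1 + 0.398637) = 1 * 1.398637 = 1.398637, which rounds to 1.3986.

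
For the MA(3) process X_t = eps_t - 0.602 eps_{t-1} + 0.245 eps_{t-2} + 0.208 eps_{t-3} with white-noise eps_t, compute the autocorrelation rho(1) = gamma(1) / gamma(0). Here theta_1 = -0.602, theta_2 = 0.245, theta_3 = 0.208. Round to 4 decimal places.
\rho(1) = -0.4766

For an MA(q) process with theta_0 = 1, the autocovariance is
  gamma(k) = sigma^2 * sum_{i=0..q-k} theta_i * theta_{i+k},
and rho(k) = gamma(k) / gamma(0). Sigma^2 cancels.
  numerator   = (1)*(-0.602) + (-0.602)*(0.245) + (0.245)*(0.208) = -0.69853.
  denominator = (1)^2 + (-0.602)^2 + (0.245)^2 + (0.208)^2 = 1.465693.
  rho(1) = -0.69853 / 1.465693 = -0.4766.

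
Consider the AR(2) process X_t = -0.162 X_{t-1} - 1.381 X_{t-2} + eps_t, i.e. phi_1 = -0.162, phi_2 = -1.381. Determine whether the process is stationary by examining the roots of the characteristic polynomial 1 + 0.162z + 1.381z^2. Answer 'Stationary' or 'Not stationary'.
\text{Not stationary}

The AR(p) characteristic polynomial is P(z) = 1 + 0.162z + 1.381z^2.
Stationarity requires all roots to lie outside the unit circle, i.e. |z| > 1 for every root.
Set 1 + (0.162) z + (1.381) z^2 = 0, i.e. a z^2 + b z + c = 0 with a = 1.381, b = 0.162, c = 1.
Discriminant D = b^2 - 4ac = (0.162)^2 - 4*(1.381)*1 = 0.026244 - (5.524) = -5.497756.
D < 0, so the roots are the complex-conjugate pair z = (-b +/- i sqrt(-D)) / (2a) = -0.0587 +/- 0.8489i.
For a conjugate pair |z|^2 = z * conj(z) = (product of roots) = c/a = 1/(1.381) = 0.724113, so |z| = sqrt(0.724113) = 0.8509 for both roots.
Moduli of all roots: 0.8509, 0.8509.
All moduli strictly greater than 1? No.
Verdict: Not stationary.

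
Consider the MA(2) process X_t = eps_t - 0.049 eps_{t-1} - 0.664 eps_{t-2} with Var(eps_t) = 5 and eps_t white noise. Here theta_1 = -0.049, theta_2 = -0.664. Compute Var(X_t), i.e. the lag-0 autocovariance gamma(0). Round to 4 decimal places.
\gamma(0) = 7.2165

For an MA(q) process X_t = eps_t + sum_i theta_i eps_{t-i} with
Var(eps_t) = sigma^2, the variance is
  gamma(0) = sigma^2 * (1 + sum_i theta_i^2).
  sum_i theta_i^2 = (-0.049)^2 + (-0.664)^2 = 0.002401 + 0.440896 = 0.443297.
  gamma(0) = 5 * (1 + 0.443297) = 5 * 1.443297 = 7.216485, which rounds to 7.2165.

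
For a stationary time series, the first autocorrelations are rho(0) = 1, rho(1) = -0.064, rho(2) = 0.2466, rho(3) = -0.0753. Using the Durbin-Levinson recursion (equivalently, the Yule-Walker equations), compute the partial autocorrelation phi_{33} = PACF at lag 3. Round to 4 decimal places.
\phi_{33} = -0.0510

The PACF at lag k is phi_{kk}, the last component of the solution
to the Yule-Walker system G_k phi = r_k where
  (G_k)_{ij} = rho(|i - j|), (r_k)_i = rho(i), i,j = 1..k.
Equivalently, Durbin-Levinson gives phi_{kk} iteratively:
  phi_{11} = rho(1)
  phi_{kk} = [rho(k) - sum_{j=1..k-1} phi_{k-1,j} rho(k-j)]
            / [1 - sum_{j=1..k-1} phi_{k-1,j} rho(j)],
  phi_{k,j} = phi_{k-1,j} - phi_{kk} phi_{k-1,k-j},  j = 1..k-1.
Step k = 1:
  phi_11 = rho(1) = -0.064.
Step k = 2:
  phi_22 = [rho(2) - phi_11 rho(1)] / [1 - phi_11 rho(1)] = [0.2466 - (-0.064)(-0.064)] / [1 - (-0.064)(-0.064)]
         = 0.242504 / 0.995904 = 0.243501.
  Update: phi_21 = phi_11 - phi_22 phi_11 = -0.064 - (0.243501)(-0.064) = -0.048416.
Step k = 3:
  phi_33 = [rho(3) - phi_21 rho(2) - phi_22 rho(1)] / [1 - phi_21 rho(1) - phi_22 rho(2)]
    numerator   = -0.0753 - (-0.048416)(0.2466) - (0.243501)(-0.064) = -0.04777655
    denominator = 1 - (-0.048416)(-0.064) - (0.243501)(0.2466) = 0.93685394
  phi_33 = -0.04777655 / 0.93685394 = -0.051.
Therefore phi_{33} = -0.0510.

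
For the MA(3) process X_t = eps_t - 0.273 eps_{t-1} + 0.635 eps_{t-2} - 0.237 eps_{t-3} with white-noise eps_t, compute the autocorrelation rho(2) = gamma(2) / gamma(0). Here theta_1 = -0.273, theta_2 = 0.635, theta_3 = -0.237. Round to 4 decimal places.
\rho(2) = 0.4562

For an MA(q) process with theta_0 = 1, the autocovariance is
  gamma(k) = sigma^2 * sum_{i=0..q-k} theta_i * theta_{i+k},
and rho(k) = gamma(k) / gamma(0). Sigma^2 cancels.
  numerator   = (1)*(0.635) + (-0.273)*(-0.237) = 0.699701.
  denominator = (1)^2 + (-0.273)^2 + (0.635)^2 + (-0.237)^2 = 1.533923.
  rho(2) = 0.699701 / 1.533923 = 0.4562.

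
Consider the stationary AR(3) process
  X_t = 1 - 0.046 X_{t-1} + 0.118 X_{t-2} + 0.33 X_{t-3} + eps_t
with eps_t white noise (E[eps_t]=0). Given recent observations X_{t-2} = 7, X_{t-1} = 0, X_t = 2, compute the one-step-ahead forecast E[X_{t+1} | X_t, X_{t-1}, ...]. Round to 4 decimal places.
E[X_{t+1} \mid \mathcal F_t] = 3.2180

For an AR(p) model X_t = c + sum_i phi_i X_{t-i} + eps_t, the
one-step-ahead conditional mean is
  E[X_{t+1} | X_t, ...] = c + sum_i phi_i X_{t+1-i}.
Substitute known values:
  E[X_{t+1} | ...] = 1 + (-0.046) * (2) + (0.118) * (0) + (0.33) * (7)
                   = 3.2180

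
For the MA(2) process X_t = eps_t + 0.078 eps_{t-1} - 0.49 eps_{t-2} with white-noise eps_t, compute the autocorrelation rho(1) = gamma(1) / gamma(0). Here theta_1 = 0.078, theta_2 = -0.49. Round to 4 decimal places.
\rho(1) = 0.0319

For an MA(q) process with theta_0 = 1, the autocovariance is
  gamma(k) = sigma^2 * sum_{i=0..q-k} theta_i * theta_{i+k},
and rho(k) = gamma(k) / gamma(0). Sigma^2 cancels.
  numerator   = (1)*(0.078) + (0.078)*(-0.49) = 0.03978.
  denominator = (1)^2 + (0.078)^2 + (-0.49)^2 = 1.246184.
  rho(1) = 0.03978 / 1.246184 = 0.0319.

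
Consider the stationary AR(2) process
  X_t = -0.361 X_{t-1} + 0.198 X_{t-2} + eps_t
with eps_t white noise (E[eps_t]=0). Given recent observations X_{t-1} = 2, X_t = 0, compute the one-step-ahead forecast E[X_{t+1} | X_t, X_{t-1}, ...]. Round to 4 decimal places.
E[X_{t+1} \mid \mathcal F_t] = 0.3960

For an AR(p) model X_t = c + sum_i phi_i X_{t-i} + eps_t, the
one-step-ahead conditional mean is
  E[X_{t+1} | X_t, ...] = c + sum_i phi_i X_{t+1-i}.
Substitute known values:
  E[X_{t+1} | ...] = (-0.361) * (0) + (0.198) * (2)
                   = 0.3960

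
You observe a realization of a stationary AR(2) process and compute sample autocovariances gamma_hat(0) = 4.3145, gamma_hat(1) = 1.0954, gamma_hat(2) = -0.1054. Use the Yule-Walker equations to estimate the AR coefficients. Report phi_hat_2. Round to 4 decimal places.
\hat\phi_{2} = -0.0950

The Yule-Walker equations for an AR(p) process read, in matrix form,
  Gamma_p phi = r_p,   with   (Gamma_p)_{ij} = gamma(|i - j|),
                       (r_p)_i = gamma(i),   i,j = 1..p.
Substitute the sample gammas (Toeplitz matrix and right-hand side of size 2):
  Gamma_p = [[4.3145, 1.0954], [1.0954, 4.3145]]
  r_p     = [1.0954, -0.1054]
Written out:
  4.3145 phi_1 + 1.0954 phi_2 = 1.0954
  1.0954 phi_1 + 4.3145 phi_2 = -0.1054
Solve by Cramer's rule:
  det = gamma(0)^2 - gamma(1)^2 = (4.3145)^2 - (1.0954)^2 = 18.61491025 - 1.19990116 = 17.41500909
  phi_hat_1 = [gamma(1) gamma(0) - gamma(1) gamma(2)] / det = [(1.0954)(4.3145) - (1.0954)(-0.1054)] / 17.41500909 = 4.84155846 / 17.41500909 = 0.278
  phi_hat_2 = [gamma(0) gamma(2) - gamma(1)^2] / det = [(4.3145)(-0.1054) - (1.0954)^2] / 17.41500909 = -1.65464946 / 17.41500909 = -0.095
So phi_hat = [0.2780, -0.0950].
Therefore phi_hat_2 = -0.0950.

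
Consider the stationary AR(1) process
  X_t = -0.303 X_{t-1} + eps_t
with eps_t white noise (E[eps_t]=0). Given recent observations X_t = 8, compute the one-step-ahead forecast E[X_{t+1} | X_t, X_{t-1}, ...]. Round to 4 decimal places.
E[X_{t+1} \mid \mathcal F_t] = -2.4240

For an AR(p) model X_t = c + sum_i phi_i X_{t-i} + eps_t, the
one-step-ahead conditional mean is
  E[X_{t+1} | X_t, ...] = c + sum_i phi_i X_{t+1-i}.
Substitute known values:
  E[X_{t+1} | ...] = (-0.303) * (8)
                   = -2.4240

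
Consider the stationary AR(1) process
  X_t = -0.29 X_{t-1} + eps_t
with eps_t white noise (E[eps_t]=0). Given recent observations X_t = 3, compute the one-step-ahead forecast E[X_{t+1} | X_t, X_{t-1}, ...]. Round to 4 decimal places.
E[X_{t+1} \mid \mathcal F_t] = -0.8700

For an AR(p) model X_t = c + sum_i phi_i X_{t-i} + eps_t, the
one-step-ahead conditional mean is
  E[X_{t+1} | X_t, ...] = c + sum_i phi_i X_{t+1-i}.
Substitute known values:
  E[X_{t+1} | ...] = (-0.29) * (3)
                   = -0.8700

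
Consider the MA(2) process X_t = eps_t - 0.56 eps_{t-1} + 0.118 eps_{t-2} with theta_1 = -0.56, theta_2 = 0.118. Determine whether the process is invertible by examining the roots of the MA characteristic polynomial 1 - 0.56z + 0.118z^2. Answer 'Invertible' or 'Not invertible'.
\text{Invertible}

The MA(q) characteristic polynomial is P(z) = 1 - 0.56z + 0.118z^2.
Invertibility requires all roots to lie outside the unit circle, i.e. |z| > 1 for every root.
Set 1 + (-0.56) z + (0.118) z^2 = 0, i.e. a z^2 + b z + c = 0 with a = 0.118, b = -0.56, c = 1.
Discriminant D = b^2 - 4ac = (-0.56)^2 - 4*(0.118)*1 = 0.3136 - (0.472) = -0.1584.
D < 0, so the roots are the complex-conjugate pair z = (-b +/- i sqrt(-D)) / (2a) = 2.3729 +/- 1.6864i.
For a conjugate pair |z|^2 = z * conj(z) = (product of roots) = c/a = 1/(0.118) = 8.474576, so |z| = sqrt(8.474576) = 2.9111 for both roots.
Moduli of all roots: 2.9111, 2.9111.
All moduli strictly greater than 1? Yes.
Verdict: Invertible.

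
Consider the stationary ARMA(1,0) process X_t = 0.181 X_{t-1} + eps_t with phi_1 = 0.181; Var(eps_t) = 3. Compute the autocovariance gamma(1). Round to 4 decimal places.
\gamma(1) = 0.5614

Multiply the model equation by X_{t-k} and take expectations. With theta_0 = psi_0 = 1 and psi_j the MA(infinity) weights, this gives
  gamma(k) - sum_i phi_i gamma(k-i) = c_k,
  c_k = sigma^2 * sum_{j=k..q} theta_j psi_{j-k}   (c_k = 0 for k > q),
using gamma(-m) = gamma(m).
Pure AR (q = 0): c_0 = sigma^2 = 3, c_k = 0 for k >= 1.
Equations for k = 0 and k = 1 (AR order 1):
  gamma(0) = phi_1 gamma(1) + c_0
  gamma(1) = phi_1 gamma(0) + c_1
Substituting the second into the first: gamma(0) (1 - phi_1^2) = c_0 + phi_1 c_1, so
  gamma(0) = c_0 / (1 - phi_1^2) = 3 / (1 - (0.181)^2) = 3 / 0.967239 = 3.101612.
  gamma(1) = phi_1 gamma(0) = (0.181)(3.101612) = 0.561392.
Therefore gamma(1) = 0.5614 (to 4 decimal places).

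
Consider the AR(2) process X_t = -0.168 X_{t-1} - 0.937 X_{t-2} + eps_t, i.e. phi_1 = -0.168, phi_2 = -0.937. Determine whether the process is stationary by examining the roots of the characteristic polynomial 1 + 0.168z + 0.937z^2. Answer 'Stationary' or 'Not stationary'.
\text{Stationary}

The AR(p) characteristic polynomial is P(z) = 1 + 0.168z + 0.937z^2.
Stationarity requires all roots to lie outside the unit circle, i.e. |z| > 1 for every root.
Set 1 + (0.168) z + (0.937) z^2 = 0, i.e. a z^2 + b z + c = 0 with a = 0.937, b = 0.168, c = 1.
Discriminant D = b^2 - 4ac = (0.168)^2 - 4*(0.937)*1 = 0.028224 - (3.748) = -3.719776.
D < 0, so the roots are the complex-conjugate pair z = (-b +/- i sqrt(-D)) / (2a) = -0.0896 +/- 1.0292i.
For a conjugate pair |z|^2 = z * conj(z) = (product of roots) = c/a = 1/(0.937) = 1.067236, so |z| = sqrt(1.067236) = 1.0331 for both roots.
Moduli of all roots: 1.0331, 1.0331.
All moduli strictly greater than 1? Yes.
Verdict: Stationary.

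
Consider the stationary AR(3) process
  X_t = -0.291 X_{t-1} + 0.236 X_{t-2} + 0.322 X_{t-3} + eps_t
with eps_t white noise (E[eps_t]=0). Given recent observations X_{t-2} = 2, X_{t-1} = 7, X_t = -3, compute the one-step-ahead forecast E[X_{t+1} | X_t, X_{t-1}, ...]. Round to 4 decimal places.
E[X_{t+1} \mid \mathcal F_t] = 3.1690

For an AR(p) model X_t = c + sum_i phi_i X_{t-i} + eps_t, the
one-step-ahead conditional mean is
  E[X_{t+1} | X_t, ...] = c + sum_i phi_i X_{t+1-i}.
Substitute known values:
  E[X_{t+1} | ...] = (-0.291) * (-3) + (0.236) * (7) + (0.322) * (2)
                   = 3.1690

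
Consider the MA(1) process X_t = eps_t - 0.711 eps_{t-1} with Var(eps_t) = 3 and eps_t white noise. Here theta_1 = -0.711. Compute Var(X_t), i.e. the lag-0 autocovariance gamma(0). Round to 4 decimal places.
\gamma(0) = 4.5166

For an MA(q) process X_t = eps_t + sum_i theta_i eps_{t-i} with
Var(eps_t) = sigma^2, the variance is
  gamma(0) = sigma^2 * (1 + sum_i theta_i^2).
  sum_i theta_i^2 = (-0.711)^2 = 0.505521.
  gamma(0) = 3 * (1 + 0.505521) = 3 * 1.505521 = 4.516563, which rounds to 4.5166.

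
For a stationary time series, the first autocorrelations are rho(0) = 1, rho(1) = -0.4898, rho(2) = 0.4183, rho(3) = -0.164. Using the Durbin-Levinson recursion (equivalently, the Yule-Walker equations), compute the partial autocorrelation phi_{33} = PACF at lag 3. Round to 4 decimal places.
\phi_{33} = 0.1500

The PACF at lag k is phi_{kk}, the last component of the solution
to the Yule-Walker system G_k phi = r_k where
  (G_k)_{ij} = rho(|i - j|), (r_k)_i = rho(i), i,j = 1..k.
Equivalently, Durbin-Levinson gives phi_{kk} iteratively:
  phi_{11} = rho(1)
  phi_{kk} = [rho(k) - sum_{j=1..k-1} phi_{k-1,j} rho(k-j)]
            / [1 - sum_{j=1..k-1} phi_{k-1,j} rho(j)],
  phi_{k,j} = phi_{k-1,j} - phi_{kk} phi_{k-1,k-j},  j = 1..k-1.
Step k = 1:
  phi_11 = rho(1) = -0.4898.
Step k = 2:
  phi_22 = [rho(2) - phi_11 rho(1)] / [1 - phi_11 rho(1)] = [0.4183 - (-0.4898)(-0.4898)] / [1 - (-0.4898)(-0.4898)]
         = 0.17839596 / 0.76009596 = 0.234702.
  Update: phi_21 = phi_11 - phi_22 phi_11 = -0.4898 - (0.234702)(-0.4898) = -0.374843.
Step k = 3:
  phi_33 = [rho(3) - phi_21 rho(2) - phi_22 rho(1)] / [1 - phi_21 rho(1) - phi_22 rho(2)]
    numerator   = -0.164 - (-0.374843)(0.4183) - (0.234702)(-0.4898) = 0.10775382
    denominator = 1 - (-0.374843)(-0.4898) - (0.234702)(0.4183) = 0.71822609
  phi_33 = 0.10775382 / 0.71822609 = 0.15.
Therefore phi_{33} = 0.1500.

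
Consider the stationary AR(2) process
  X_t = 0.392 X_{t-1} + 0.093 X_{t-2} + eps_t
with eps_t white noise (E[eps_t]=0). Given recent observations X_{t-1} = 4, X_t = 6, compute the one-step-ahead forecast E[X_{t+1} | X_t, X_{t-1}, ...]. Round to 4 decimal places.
E[X_{t+1} \mid \mathcal F_t] = 2.7240

For an AR(p) model X_t = c + sum_i phi_i X_{t-i} + eps_t, the
one-step-ahead conditional mean is
  E[X_{t+1} | X_t, ...] = c + sum_i phi_i X_{t+1-i}.
Substitute known values:
  E[X_{t+1} | ...] = (0.392) * (6) + (0.093) * (4)
                   = 2.7240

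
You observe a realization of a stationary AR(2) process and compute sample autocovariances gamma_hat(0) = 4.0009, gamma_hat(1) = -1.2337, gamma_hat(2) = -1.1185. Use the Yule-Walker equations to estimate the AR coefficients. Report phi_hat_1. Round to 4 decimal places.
\hat\phi_{1} = -0.4360

The Yule-Walker equations for an AR(p) process read, in matrix form,
  Gamma_p phi = r_p,   with   (Gamma_p)_{ij} = gamma(|i - j|),
                       (r_p)_i = gamma(i),   i,j = 1..p.
Substitute the sample gammas (Toeplitz matrix and right-hand side of size 2):
  Gamma_p = [[4.0009, -1.2337], [-1.2337, 4.0009]]
  r_p     = [-1.2337, -1.1185]
Written out:
  4.0009 phi_1 - 1.2337 phi_2 = -1.2337
  -1.2337 phi_1 + 4.0009 phi_2 = -1.1185
Solve by Cramer's rule:
  det = gamma(0)^2 - gamma(1)^2 = (4.0009)^2 - (-1.2337)^2 = 16.00720081 - 1.52201569 = 14.48518512
  phi_hat_1 = [gamma(1) gamma(0) - gamma(1) gamma(2)] / det = [(-1.2337)(4.0009) - (-1.2337)(-1.1185)] / 14.48518512 = -6.31580378 / 14.48518512 = -0.436
  phi_hat_2 = [gamma(0) gamma(2) - gamma(1)^2] / det = [(4.0009)(-1.1185) - (-1.2337)^2] / 14.48518512 = -5.99702234 / 14.48518512 = -0.414
So phi_hat = [-0.4360, -0.4140].
Therefore phi_hat_1 = -0.4360.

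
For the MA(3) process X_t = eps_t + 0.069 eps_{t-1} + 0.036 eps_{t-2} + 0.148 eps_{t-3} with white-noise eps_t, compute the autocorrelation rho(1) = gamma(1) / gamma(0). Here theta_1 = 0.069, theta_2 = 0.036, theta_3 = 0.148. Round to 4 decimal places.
\rho(1) = 0.0747

For an MA(q) process with theta_0 = 1, the autocovariance is
  gamma(k) = sigma^2 * sum_{i=0..q-k} theta_i * theta_{i+k},
and rho(k) = gamma(k) / gamma(0). Sigma^2 cancels.
  numerator   = (1)*(0.069) + (0.069)*(0.036) + (0.036)*(0.148) = 0.076812.
  denominator = (1)^2 + (0.069)^2 + (0.036)^2 + (0.148)^2 = 1.027961.
  rho(1) = 0.076812 / 1.027961 = 0.0747.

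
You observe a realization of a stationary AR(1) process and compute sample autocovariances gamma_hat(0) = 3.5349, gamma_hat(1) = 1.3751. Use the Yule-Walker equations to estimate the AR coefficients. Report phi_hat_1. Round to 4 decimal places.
\hat\phi_{1} = 0.3890

The Yule-Walker equations for an AR(p) process read, in matrix form,
  Gamma_p phi = r_p,   with   (Gamma_p)_{ij} = gamma(|i - j|),
                       (r_p)_i = gamma(i),   i,j = 1..p.
Substitute the sample gammas (Toeplitz matrix and right-hand side of size 1):
  Gamma_p = [[3.5349]]
  r_p     = [1.3751]
With p = 1 this is the single equation gamma(0) phi_1 = gamma(1):
  phi_hat_1 = gamma(1) / gamma(0) = 1.3751 / 3.5349 = 0.3890.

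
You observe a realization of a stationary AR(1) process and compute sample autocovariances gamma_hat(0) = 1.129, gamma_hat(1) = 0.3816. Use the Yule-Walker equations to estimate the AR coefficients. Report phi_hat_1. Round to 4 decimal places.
\hat\phi_{1} = 0.3380

The Yule-Walker equations for an AR(p) process read, in matrix form,
  Gamma_p phi = r_p,   with   (Gamma_p)_{ij} = gamma(|i - j|),
                       (r_p)_i = gamma(i),   i,j = 1..p.
Substitute the sample gammas (Toeplitz matrix and right-hand side of size 1):
  Gamma_p = [[1.129]]
  r_p     = [0.3816]
With p = 1 this is the single equation gamma(0) phi_1 = gamma(1):
  phi_hat_1 = gamma(1) / gamma(0) = 0.3816 / 1.129 = 0.3380.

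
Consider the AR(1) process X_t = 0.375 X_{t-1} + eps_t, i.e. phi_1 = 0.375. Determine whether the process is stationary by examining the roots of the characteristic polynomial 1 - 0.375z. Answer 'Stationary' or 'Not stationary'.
\text{Stationary}

The AR(p) characteristic polynomial is P(z) = 1 - 0.375z.
Stationarity requires all roots to lie outside the unit circle, i.e. |z| > 1 for every root.
This is linear in z: 1 + (-0.375) z = 0  =>  z = -1/(-0.375) = 2.666667,  |z| = 2.666667.
Moduli of all roots: 2.6667.
All moduli strictly greater than 1? Yes.
Verdict: Stationary.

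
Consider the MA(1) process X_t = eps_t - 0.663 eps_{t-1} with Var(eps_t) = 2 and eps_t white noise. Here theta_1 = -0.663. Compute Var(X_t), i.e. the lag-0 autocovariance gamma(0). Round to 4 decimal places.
\gamma(0) = 2.8791

For an MA(q) process X_t = eps_t + sum_i theta_i eps_{t-i} with
Var(eps_t) = sigma^2, the variance is
  gamma(0) = sigma^2 * (1 + sum_i theta_i^2).
  sum_i theta_i^2 = (-0.663)^2 = 0.439569.
  gamma(0) = 2 * (1 + 0.439569) = 2 * 1.439569 = 2.879138, which rounds to 2.8791.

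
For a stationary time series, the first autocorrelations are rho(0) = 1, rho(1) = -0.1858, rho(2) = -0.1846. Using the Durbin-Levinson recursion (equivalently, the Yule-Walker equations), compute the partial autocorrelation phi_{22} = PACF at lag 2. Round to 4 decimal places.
\phi_{22} = -0.2270

The PACF at lag k is phi_{kk}, the last component of the solution
to the Yule-Walker system G_k phi = r_k where
  (G_k)_{ij} = rho(|i - j|), (r_k)_i = rho(i), i,j = 1..k.
Equivalently, Durbin-Levinson gives phi_{kk} iteratively:
  phi_{11} = rho(1)
  phi_{kk} = [rho(k) - sum_{j=1..k-1} phi_{k-1,j} rho(k-j)]
            / [1 - sum_{j=1..k-1} phi_{k-1,j} rho(j)],
  phi_{k,j} = phi_{k-1,j} - phi_{kk} phi_{k-1,k-j},  j = 1..k-1.
Step k = 1:
  phi_11 = rho(1) = -0.1858.
Step k = 2:
  phi_22 = [rho(2) - phi_11 rho(1)] / [1 - phi_11 rho(1)] = [-0.1846 - (-0.1858)(-0.1858)] / [1 - (-0.1858)(-0.1858)]
         = -0.21912164 / 0.96547836 = -0.227.
Therefore phi_{22} = -0.2270.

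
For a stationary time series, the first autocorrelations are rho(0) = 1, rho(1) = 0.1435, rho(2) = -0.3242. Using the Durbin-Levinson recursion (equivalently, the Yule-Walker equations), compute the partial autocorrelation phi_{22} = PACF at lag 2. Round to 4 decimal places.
\phi_{22} = -0.3520

The PACF at lag k is phi_{kk}, the last component of the solution
to the Yule-Walker system G_k phi = r_k where
  (G_k)_{ij} = rho(|i - j|), (r_k)_i = rho(i), i,j = 1..k.
Equivalently, Durbin-Levinson gives phi_{kk} iteratively:
  phi_{11} = rho(1)
  phi_{kk} = [rho(k) - sum_{j=1..k-1} phi_{k-1,j} rho(k-j)]
            / [1 - sum_{j=1..k-1} phi_{k-1,j} rho(j)],
  phi_{k,j} = phi_{k-1,j} - phi_{kk} phi_{k-1,k-j},  j = 1..k-1.
Step k = 1:
  phi_11 = rho(1) = 0.1435.
Step k = 2:
  phi_22 = [rho(2) - phi_11 rho(1)] / [1 - phi_11 rho(1)] = [-0.3242 - (0.1435)(0.1435)] / [1 - (0.1435)(0.1435)]
         = -0.34479225 / 0.97940775 = -0.352.
Therefore phi_{22} = -0.3520.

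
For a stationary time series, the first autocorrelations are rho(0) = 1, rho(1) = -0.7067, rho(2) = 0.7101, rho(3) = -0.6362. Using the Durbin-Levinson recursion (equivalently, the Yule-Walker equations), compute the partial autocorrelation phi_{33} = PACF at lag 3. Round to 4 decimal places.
\phi_{33} = -0.1169

The PACF at lag k is phi_{kk}, the last component of the solution
to the Yule-Walker system G_k phi = r_k where
  (G_k)_{ij} = rho(|i - j|), (r_k)_i = rho(i), i,j = 1..k.
Equivalently, Durbin-Levinson gives phi_{kk} iteratively:
  phi_{11} = rho(1)
  phi_{kk} = [rho(k) - sum_{j=1..k-1} phi_{k-1,j} rho(k-j)]
            / [1 - sum_{j=1..k-1} phi_{k-1,j} rho(j)],
  phi_{k,j} = phi_{k-1,j} - phi_{kk} phi_{k-1,k-j},  j = 1..k-1.
Step k = 1:
  phi_11 = rho(1) = -0.7067.
Step k = 2:
  phi_22 = [rho(2) - phi_11 rho(1)] / [1 - phi_11 rho(1)] = [0.7101 - (-0.7067)(-0.7067)] / [1 - (-0.7067)(-0.7067)]
         = 0.21067511 / 0.50057511 = 0.420866.
  Update: phi_21 = phi_11 - phi_22 phi_11 = -0.7067 - (0.420866)(-0.7067) = -0.409274.
Step k = 3:
  phi_33 = [rho(3) - phi_21 rho(2) - phi_22 rho(1)] / [1 - phi_21 rho(1) - phi_22 rho(2)]
    numerator   = -0.6362 - (-0.409274)(0.7101) - (0.420866)(-0.7067) = -0.04814851
    denominator = 1 - (-0.409274)(-0.7067) - (0.420866)(0.7101) = 0.41190909
  phi_33 = -0.04814851 / 0.41190909 = -0.1169.
Therefore phi_{33} = -0.1169.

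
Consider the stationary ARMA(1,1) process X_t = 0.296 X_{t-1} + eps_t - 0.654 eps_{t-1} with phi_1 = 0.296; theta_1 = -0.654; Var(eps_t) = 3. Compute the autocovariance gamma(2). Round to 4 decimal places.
\gamma(2) = -0.2810

Multiply the model equation by X_{t-k} and take expectations. With theta_0 = psi_0 = 1 and psi_j the MA(infinity) weights, this gives
  gamma(k) - sum_i phi_i gamma(k-i) = c_k,
  c_k = sigma^2 * sum_{j=k..q} theta_j psi_{j-k}   (c_k = 0 for k > q),
using gamma(-m) = gamma(m).
psi-weights needed (psi_j = theta_j + sum_i phi_i psi_{j-i}):
  psi_1 = theta_1 + phi_1 = -0.654 + (0.296) = -0.358
Right-hand sides:
  c_0 = sigma^2 (1 + theta_1 psi_1) = 3 * (1 + (-0.654)(-0.358)) = 3 * 1.234132 = 3.702396
  c_1 = sigma^2 theta_1 = 3 * (-0.654) = -1.962
  c_2 = 0
Equations for k = 0 and k = 1 (AR order 1):
  gamma(0) = phi_1 gamma(1) + c_0
  gamma(1) = phi_1 gamma(0) + c_1
Substituting the second into the first: gamma(0) (1 - phi_1^2) = c_0 + phi_1 c_1, so
  gamma(0) = (c_0 + phi_1 c_1) / (1 - phi_1^2) = (3.702396 + (0.296)(-1.962)) / (1 - (0.296)^2) = 3.121644 / 0.912384 = 3.421415.
  gamma(1) = phi_1 gamma(0) + c_1 = (0.296)(3.421415) + (-1.962) = -0.949261.
For k = 2 (> q): gamma(2) = phi_1 gamma(1) = (0.296)(-0.949261) = -0.280981.
Therefore gamma(2) = -0.2810 (to 4 decimal places).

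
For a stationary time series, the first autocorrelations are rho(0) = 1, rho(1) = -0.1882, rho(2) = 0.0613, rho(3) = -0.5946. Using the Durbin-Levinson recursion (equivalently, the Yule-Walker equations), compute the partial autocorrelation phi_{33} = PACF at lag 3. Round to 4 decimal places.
\phi_{33} = -0.6000

The PACF at lag k is phi_{kk}, the last component of the solution
to the Yule-Walker system G_k phi = r_k where
  (G_k)_{ij} = rho(|i - j|), (r_k)_i = rho(i), i,j = 1..k.
Equivalently, Durbin-Levinson gives phi_{kk} iteratively:
  phi_{11} = rho(1)
  phi_{kk} = [rho(k) - sum_{j=1..k-1} phi_{k-1,j} rho(k-j)]
            / [1 - sum_{j=1..k-1} phi_{k-1,j} rho(j)],
  phi_{k,j} = phi_{k-1,j} - phi_{kk} phi_{k-1,k-j},  j = 1..k-1.
Step k = 1:
  phi_11 = rho(1) = -0.1882.
Step k = 2:
  phi_22 = [rho(2) - phi_11 rho(1)] / [1 - phi_11 rho(1)] = [0.0613 - (-0.1882)(-0.1882)] / [1 - (-0.1882)(-0.1882)]
         = 0.02588076 / 0.96458076 = 0.026831.
  Update: phi_21 = phi_11 - phi_22 phi_11 = -0.1882 - (0.026831)(-0.1882) = -0.18315.
Step k = 3:
  phi_33 = [rho(3) - phi_21 rho(2) - phi_22 rho(1)] / [1 - phi_21 rho(1) - phi_22 rho(2)]
    numerator   = -0.5946 - (-0.18315)(0.0613) - (0.026831)(-0.1882) = -0.57832327
    denominator = 1 - (-0.18315)(-0.1882) - (0.026831)(0.0613) = 0.96388635
  phi_33 = -0.57832327 / 0.96388635 = -0.6.
Therefore phi_{33} = -0.6000.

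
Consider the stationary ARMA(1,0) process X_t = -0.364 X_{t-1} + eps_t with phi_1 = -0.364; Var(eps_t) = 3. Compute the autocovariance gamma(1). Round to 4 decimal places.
\gamma(1) = -1.2588

Multiply the model equation by X_{t-k} and take expectations. With theta_0 = psi_0 = 1 and psi_j the MA(infinity) weights, this gives
  gamma(k) - sum_i phi_i gamma(k-i) = c_k,
  c_k = sigma^2 * sum_{j=k..q} theta_j psi_{j-k}   (c_k = 0 for k > q),
using gamma(-m) = gamma(m).
Pure AR (q = 0): c_0 = sigma^2 = 3, c_k = 0 for k >= 1.
Equations for k = 0 and k = 1 (AR order 1):
  gamma(0) = phi_1 gamma(1) + c_0
  gamma(1) = phi_1 gamma(0) + c_1
Substituting the second into the first: gamma(0) (1 - phi_1^2) = c_0 + phi_1 c_1, so
  gamma(0) = c_0 / (1 - phi_1^2) = 3 / (1 - (-0.364)^2) = 3 / 0.867504 = 3.458197.
  gamma(1) = phi_1 gamma(0) = (-0.364)(3.458197) = -1.258784.
Therefore gamma(1) = -1.2588 (to 4 decimal places).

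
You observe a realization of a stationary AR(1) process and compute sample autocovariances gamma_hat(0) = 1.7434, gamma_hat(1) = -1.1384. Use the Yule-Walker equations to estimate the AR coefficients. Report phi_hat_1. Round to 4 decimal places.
\hat\phi_{1} = -0.6530

The Yule-Walker equations for an AR(p) process read, in matrix form,
  Gamma_p phi = r_p,   with   (Gamma_p)_{ij} = gamma(|i - j|),
                       (r_p)_i = gamma(i),   i,j = 1..p.
Substitute the sample gammas (Toeplitz matrix and right-hand side of size 1):
  Gamma_p = [[1.7434]]
  r_p     = [-1.1384]
With p = 1 this is the single equation gamma(0) phi_1 = gamma(1):
  phi_hat_1 = gamma(1) / gamma(0) = -1.1384 / 1.7434 = -0.6530.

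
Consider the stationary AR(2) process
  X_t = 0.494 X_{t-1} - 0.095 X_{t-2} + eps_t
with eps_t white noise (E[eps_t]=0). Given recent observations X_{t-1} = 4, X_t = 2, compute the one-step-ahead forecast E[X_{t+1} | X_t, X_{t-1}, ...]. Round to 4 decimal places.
E[X_{t+1} \mid \mathcal F_t] = 0.6080

For an AR(p) model X_t = c + sum_i phi_i X_{t-i} + eps_t, the
one-step-ahead conditional mean is
  E[X_{t+1} | X_t, ...] = c + sum_i phi_i X_{t+1-i}.
Substitute known values:
  E[X_{t+1} | ...] = (0.494) * (2) + (-0.095) * (4)
                   = 0.6080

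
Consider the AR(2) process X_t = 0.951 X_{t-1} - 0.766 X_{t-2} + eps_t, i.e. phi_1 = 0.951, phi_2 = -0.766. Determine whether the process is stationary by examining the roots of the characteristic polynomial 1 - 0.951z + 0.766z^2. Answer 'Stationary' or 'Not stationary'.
\text{Stationary}

The AR(p) characteristic polynomial is P(z) = 1 - 0.951z + 0.766z^2.
Stationarity requires all roots to lie outside the unit circle, i.e. |z| > 1 for every root.
Set 1 + (-0.951) z + (0.766) z^2 = 0, i.e. a z^2 + b z + c = 0 with a = 0.766, b = -0.951, c = 1.
Discriminant D = b^2 - 4ac = (-0.951)^2 - 4*(0.766)*1 = 0.904401 - (3.064) = -2.159599.
D < 0, so the roots are the complex-conjugate pair z = (-b +/- i sqrt(-D)) / (2a) = 0.6208 +/- 0.9592i.
For a conjugate pair |z|^2 = z * conj(z) = (product of roots) = c/a = 1/(0.766) = 1.305483, so |z| = sqrt(1.305483) = 1.1426 for both roots.
Moduli of all roots: 1.1426, 1.1426.
All moduli strictly greater than 1? Yes.
Verdict: Stationary.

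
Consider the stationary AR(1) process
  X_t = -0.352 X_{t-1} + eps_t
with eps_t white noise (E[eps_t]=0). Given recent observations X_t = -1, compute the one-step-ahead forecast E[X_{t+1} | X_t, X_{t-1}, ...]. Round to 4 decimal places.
E[X_{t+1} \mid \mathcal F_t] = 0.3520

For an AR(p) model X_t = c + sum_i phi_i X_{t-i} + eps_t, the
one-step-ahead conditional mean is
  E[X_{t+1} | X_t, ...] = c + sum_i phi_i X_{t+1-i}.
Substitute known values:
  E[X_{t+1} | ...] = (-0.352) * (-1)
                   = 0.3520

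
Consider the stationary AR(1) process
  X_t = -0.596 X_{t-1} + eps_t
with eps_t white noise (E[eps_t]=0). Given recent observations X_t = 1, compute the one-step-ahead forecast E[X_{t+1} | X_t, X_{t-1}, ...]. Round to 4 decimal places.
E[X_{t+1} \mid \mathcal F_t] = -0.5960

For an AR(p) model X_t = c + sum_i phi_i X_{t-i} + eps_t, the
one-step-ahead conditional mean is
  E[X_{t+1} | X_t, ...] = c + sum_i phi_i X_{t+1-i}.
Substitute known values:
  E[X_{t+1} | ...] = (-0.596) * (1)
                   = -0.5960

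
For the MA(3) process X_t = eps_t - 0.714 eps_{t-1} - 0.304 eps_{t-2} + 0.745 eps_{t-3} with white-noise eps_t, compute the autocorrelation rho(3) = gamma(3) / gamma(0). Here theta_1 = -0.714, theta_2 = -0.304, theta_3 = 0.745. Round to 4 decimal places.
\rho(3) = 0.3453

For an MA(q) process with theta_0 = 1, the autocovariance is
  gamma(k) = sigma^2 * sum_{i=0..q-k} theta_i * theta_{i+k},
and rho(k) = gamma(k) / gamma(0). Sigma^2 cancels.
  numerator   = (1)*(0.745) = 0.745.
  denominator = (1)^2 + (-0.714)^2 + (-0.304)^2 + (0.745)^2 = 2.157237.
  rho(3) = 0.745 / 2.157237 = 0.3453.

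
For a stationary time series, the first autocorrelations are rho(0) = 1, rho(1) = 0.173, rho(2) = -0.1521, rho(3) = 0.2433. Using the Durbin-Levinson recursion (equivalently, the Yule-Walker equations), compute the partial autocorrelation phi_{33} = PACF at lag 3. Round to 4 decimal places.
\phi_{33} = 0.3280

The PACF at lag k is phi_{kk}, the last component of the solution
to the Yule-Walker system G_k phi = r_k where
  (G_k)_{ij} = rho(|i - j|), (r_k)_i = rho(i), i,j = 1..k.
Equivalently, Durbin-Levinson gives phi_{kk} iteratively:
  phi_{11} = rho(1)
  phi_{kk} = [rho(k) - sum_{j=1..k-1} phi_{k-1,j} rho(k-j)]
            / [1 - sum_{j=1..k-1} phi_{k-1,j} rho(j)],
  phi_{k,j} = phi_{k-1,j} - phi_{kk} phi_{k-1,k-j},  j = 1..k-1.
Step k = 1:
  phi_11 = rho(1) = 0.173.
Step k = 2:
  phi_22 = [rho(2) - phi_11 rho(1)] / [1 - phi_11 rho(1)] = [-0.1521 - (0.173)(0.173)] / [1 - (0.173)(0.173)]
         = -0.182029 / 0.970071 = -0.187645.
  Update: phi_21 = phi_11 - phi_22 phi_11 = 0.173 - (-0.187645)(0.173) = 0.205463.
Step k = 3:
  phi_33 = [rho(3) - phi_21 rho(2) - phi_22 rho(1)] / [1 - phi_21 rho(1) - phi_22 rho(2)]
    numerator   = 0.2433 - (0.205463)(-0.1521) - (-0.187645)(0.173) = 0.30701345
    denominator = 1 - (0.205463)(0.173) - (-0.187645)(-0.1521) = 0.93591416
  phi_33 = 0.30701345 / 0.93591416 = 0.328.
Therefore phi_{33} = 0.3280.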